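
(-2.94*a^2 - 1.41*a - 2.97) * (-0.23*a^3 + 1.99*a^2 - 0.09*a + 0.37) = 0.6762*a^5 - 5.5263*a^4 - 1.8582*a^3 - 6.8712*a^2 - 0.2544*a - 1.0989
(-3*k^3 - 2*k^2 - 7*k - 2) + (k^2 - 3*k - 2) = -3*k^3 - k^2 - 10*k - 4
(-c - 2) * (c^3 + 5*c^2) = -c^4 - 7*c^3 - 10*c^2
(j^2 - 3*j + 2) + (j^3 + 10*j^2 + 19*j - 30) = j^3 + 11*j^2 + 16*j - 28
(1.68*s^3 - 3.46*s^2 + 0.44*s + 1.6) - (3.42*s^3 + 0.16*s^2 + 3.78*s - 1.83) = -1.74*s^3 - 3.62*s^2 - 3.34*s + 3.43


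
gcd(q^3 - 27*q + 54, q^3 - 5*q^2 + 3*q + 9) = q^2 - 6*q + 9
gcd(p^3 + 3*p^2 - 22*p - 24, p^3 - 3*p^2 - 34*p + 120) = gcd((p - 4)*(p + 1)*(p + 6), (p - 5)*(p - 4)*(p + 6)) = p^2 + 2*p - 24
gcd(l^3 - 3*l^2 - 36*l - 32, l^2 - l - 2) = l + 1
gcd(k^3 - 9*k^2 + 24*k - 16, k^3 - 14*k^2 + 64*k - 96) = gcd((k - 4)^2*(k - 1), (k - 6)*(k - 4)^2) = k^2 - 8*k + 16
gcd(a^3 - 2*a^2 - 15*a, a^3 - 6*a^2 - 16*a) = a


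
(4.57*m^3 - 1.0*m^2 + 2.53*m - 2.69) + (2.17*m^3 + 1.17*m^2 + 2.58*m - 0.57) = 6.74*m^3 + 0.17*m^2 + 5.11*m - 3.26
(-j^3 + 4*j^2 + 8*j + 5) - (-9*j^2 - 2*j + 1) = -j^3 + 13*j^2 + 10*j + 4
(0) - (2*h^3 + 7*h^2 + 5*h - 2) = -2*h^3 - 7*h^2 - 5*h + 2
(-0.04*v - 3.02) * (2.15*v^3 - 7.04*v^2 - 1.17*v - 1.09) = -0.086*v^4 - 6.2114*v^3 + 21.3076*v^2 + 3.577*v + 3.2918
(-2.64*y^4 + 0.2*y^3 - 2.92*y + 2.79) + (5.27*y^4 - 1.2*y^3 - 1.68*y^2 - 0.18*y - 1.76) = 2.63*y^4 - 1.0*y^3 - 1.68*y^2 - 3.1*y + 1.03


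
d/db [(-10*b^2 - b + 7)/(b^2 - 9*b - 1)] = (91*b^2 + 6*b + 64)/(b^4 - 18*b^3 + 79*b^2 + 18*b + 1)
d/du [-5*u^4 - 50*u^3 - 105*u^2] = 10*u*(-2*u^2 - 15*u - 21)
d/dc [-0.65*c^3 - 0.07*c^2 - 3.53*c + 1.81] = -1.95*c^2 - 0.14*c - 3.53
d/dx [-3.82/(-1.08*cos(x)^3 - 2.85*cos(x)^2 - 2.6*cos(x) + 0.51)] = (12.3768*cos(x)^2 + 21.774*cos(x) + 9.932)*sin(x)/(1.08*cos(x)^3 + 2.85*cos(x)^2 + 2.6*cos(x) - 0.51)^2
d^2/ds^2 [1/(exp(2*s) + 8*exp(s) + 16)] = 4*(exp(s) - 2)*exp(s)/(exp(4*s) + 16*exp(3*s) + 96*exp(2*s) + 256*exp(s) + 256)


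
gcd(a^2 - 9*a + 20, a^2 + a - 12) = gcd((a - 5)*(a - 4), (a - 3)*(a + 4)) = 1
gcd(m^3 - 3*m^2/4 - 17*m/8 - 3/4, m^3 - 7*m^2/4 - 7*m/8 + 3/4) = m^2 - 5*m/4 - 3/2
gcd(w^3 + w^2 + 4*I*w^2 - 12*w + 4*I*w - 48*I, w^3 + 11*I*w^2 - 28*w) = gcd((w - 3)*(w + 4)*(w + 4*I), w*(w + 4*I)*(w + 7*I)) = w + 4*I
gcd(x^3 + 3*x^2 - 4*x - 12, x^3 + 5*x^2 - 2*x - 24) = x^2 + x - 6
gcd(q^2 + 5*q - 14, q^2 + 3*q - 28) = q + 7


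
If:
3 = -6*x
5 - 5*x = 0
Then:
No Solution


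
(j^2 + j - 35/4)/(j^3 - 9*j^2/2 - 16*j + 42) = (j - 5/2)/(j^2 - 8*j + 12)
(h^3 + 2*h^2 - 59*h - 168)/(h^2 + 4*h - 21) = (h^2 - 5*h - 24)/(h - 3)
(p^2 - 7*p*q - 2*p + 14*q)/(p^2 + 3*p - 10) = (p - 7*q)/(p + 5)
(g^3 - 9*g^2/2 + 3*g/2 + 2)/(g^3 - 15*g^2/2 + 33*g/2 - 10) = (2*g + 1)/(2*g - 5)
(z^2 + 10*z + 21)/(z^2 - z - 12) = (z + 7)/(z - 4)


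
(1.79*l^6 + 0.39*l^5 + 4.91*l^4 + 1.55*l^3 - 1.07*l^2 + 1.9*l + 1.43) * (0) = 0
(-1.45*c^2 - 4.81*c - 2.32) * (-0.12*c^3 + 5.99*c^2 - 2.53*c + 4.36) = 0.174*c^5 - 8.1083*c^4 - 24.865*c^3 - 8.0495*c^2 - 15.102*c - 10.1152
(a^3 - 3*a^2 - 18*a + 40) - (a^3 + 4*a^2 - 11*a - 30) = -7*a^2 - 7*a + 70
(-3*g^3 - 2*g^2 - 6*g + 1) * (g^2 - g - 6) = -3*g^5 + g^4 + 14*g^3 + 19*g^2 + 35*g - 6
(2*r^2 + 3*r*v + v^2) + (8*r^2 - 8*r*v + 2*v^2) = 10*r^2 - 5*r*v + 3*v^2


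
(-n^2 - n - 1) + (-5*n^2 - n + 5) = -6*n^2 - 2*n + 4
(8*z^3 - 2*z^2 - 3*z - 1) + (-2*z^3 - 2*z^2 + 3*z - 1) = 6*z^3 - 4*z^2 - 2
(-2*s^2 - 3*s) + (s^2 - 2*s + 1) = -s^2 - 5*s + 1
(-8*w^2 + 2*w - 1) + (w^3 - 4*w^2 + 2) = w^3 - 12*w^2 + 2*w + 1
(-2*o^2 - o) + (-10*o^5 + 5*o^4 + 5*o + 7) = -10*o^5 + 5*o^4 - 2*o^2 + 4*o + 7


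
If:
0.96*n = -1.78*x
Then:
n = -1.85416666666667*x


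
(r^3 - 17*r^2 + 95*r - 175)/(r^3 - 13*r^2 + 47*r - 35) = (r - 5)/(r - 1)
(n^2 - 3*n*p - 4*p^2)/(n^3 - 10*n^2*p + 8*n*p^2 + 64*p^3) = (-n - p)/(-n^2 + 6*n*p + 16*p^2)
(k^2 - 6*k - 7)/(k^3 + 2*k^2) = (k^2 - 6*k - 7)/(k^2*(k + 2))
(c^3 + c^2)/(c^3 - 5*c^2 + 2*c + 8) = c^2/(c^2 - 6*c + 8)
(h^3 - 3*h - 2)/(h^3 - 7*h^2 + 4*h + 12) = (h + 1)/(h - 6)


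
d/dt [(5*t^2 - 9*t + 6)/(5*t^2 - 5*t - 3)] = (20*t^2 - 90*t + 57)/(25*t^4 - 50*t^3 - 5*t^2 + 30*t + 9)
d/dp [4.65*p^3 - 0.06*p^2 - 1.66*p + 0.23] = 13.95*p^2 - 0.12*p - 1.66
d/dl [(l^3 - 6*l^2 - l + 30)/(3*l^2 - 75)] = (l^2 + 10*l + 1)/(3*(l^2 + 10*l + 25))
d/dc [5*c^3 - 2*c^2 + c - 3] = 15*c^2 - 4*c + 1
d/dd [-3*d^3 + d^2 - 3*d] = -9*d^2 + 2*d - 3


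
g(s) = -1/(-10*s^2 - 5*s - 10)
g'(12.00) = 0.00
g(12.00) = 0.00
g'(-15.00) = 0.00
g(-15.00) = 0.00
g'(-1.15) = 0.06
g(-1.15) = 0.06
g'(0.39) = -0.07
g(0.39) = 0.07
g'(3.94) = -0.00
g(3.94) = 0.01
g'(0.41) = -0.07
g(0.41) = 0.07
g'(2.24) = -0.01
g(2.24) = 0.01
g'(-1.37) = 0.05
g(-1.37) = 0.05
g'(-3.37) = 0.01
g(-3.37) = 0.01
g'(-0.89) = 0.07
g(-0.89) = 0.07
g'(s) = -(20*s + 5)/(-10*s^2 - 5*s - 10)^2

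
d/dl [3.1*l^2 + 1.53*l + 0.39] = 6.2*l + 1.53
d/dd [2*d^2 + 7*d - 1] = 4*d + 7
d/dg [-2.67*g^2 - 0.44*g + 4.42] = -5.34*g - 0.44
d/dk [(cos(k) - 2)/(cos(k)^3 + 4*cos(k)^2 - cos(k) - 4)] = (-29*cos(k)/2 - cos(2*k) + cos(3*k)/2 + 5)/((cos(k) + 4)^2*sin(k)^3)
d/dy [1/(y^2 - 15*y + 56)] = (15 - 2*y)/(y^2 - 15*y + 56)^2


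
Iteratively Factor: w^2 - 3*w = (w - 3)*(w)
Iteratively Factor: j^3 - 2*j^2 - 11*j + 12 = (j - 1)*(j^2 - j - 12) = (j - 1)*(j + 3)*(j - 4)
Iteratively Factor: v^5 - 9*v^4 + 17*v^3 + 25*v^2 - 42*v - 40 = (v - 5)*(v^4 - 4*v^3 - 3*v^2 + 10*v + 8) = (v - 5)*(v + 1)*(v^3 - 5*v^2 + 2*v + 8) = (v - 5)*(v + 1)^2*(v^2 - 6*v + 8) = (v - 5)*(v - 4)*(v + 1)^2*(v - 2)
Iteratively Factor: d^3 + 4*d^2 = (d)*(d^2 + 4*d) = d^2*(d + 4)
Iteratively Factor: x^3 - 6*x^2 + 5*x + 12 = (x - 3)*(x^2 - 3*x - 4) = (x - 3)*(x + 1)*(x - 4)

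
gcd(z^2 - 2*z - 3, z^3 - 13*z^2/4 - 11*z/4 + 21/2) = z - 3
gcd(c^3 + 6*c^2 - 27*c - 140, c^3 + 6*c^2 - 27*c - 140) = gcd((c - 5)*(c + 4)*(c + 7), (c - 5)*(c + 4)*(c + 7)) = c^3 + 6*c^2 - 27*c - 140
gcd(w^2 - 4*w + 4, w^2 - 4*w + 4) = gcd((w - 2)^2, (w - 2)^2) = w^2 - 4*w + 4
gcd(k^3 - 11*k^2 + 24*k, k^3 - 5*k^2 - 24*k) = k^2 - 8*k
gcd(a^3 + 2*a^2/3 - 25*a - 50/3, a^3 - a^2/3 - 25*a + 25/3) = a^2 - 25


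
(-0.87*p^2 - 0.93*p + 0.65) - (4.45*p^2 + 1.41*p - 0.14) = -5.32*p^2 - 2.34*p + 0.79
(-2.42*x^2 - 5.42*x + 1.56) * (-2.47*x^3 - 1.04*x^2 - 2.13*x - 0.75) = 5.9774*x^5 + 15.9042*x^4 + 6.9382*x^3 + 11.7372*x^2 + 0.7422*x - 1.17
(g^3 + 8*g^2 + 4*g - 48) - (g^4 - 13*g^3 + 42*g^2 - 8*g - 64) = -g^4 + 14*g^3 - 34*g^2 + 12*g + 16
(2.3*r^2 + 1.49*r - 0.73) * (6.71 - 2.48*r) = -5.704*r^3 + 11.7378*r^2 + 11.8083*r - 4.8983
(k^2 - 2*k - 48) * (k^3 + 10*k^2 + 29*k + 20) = k^5 + 8*k^4 - 39*k^3 - 518*k^2 - 1432*k - 960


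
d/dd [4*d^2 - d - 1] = 8*d - 1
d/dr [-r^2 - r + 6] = -2*r - 1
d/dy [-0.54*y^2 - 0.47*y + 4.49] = -1.08*y - 0.47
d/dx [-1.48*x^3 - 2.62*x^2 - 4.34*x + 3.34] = -4.44*x^2 - 5.24*x - 4.34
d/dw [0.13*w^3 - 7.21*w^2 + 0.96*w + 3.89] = 0.39*w^2 - 14.42*w + 0.96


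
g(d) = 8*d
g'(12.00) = 8.00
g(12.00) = 96.00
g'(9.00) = 8.00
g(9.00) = 72.00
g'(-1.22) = 8.00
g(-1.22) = -9.76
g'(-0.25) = 8.00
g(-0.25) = -2.00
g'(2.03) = 8.00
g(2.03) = 16.24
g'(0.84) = 8.00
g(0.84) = 6.72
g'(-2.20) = 8.00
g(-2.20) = -17.60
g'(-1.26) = 8.00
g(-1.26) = -10.08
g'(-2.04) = 8.00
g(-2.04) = -16.32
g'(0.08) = 8.00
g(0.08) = 0.64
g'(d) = 8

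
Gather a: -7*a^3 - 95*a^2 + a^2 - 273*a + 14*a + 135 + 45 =-7*a^3 - 94*a^2 - 259*a + 180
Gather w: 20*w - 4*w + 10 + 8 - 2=16*w + 16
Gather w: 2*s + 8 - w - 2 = 2*s - w + 6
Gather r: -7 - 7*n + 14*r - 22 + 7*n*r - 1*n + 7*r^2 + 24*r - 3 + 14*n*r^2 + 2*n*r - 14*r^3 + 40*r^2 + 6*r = -8*n - 14*r^3 + r^2*(14*n + 47) + r*(9*n + 44) - 32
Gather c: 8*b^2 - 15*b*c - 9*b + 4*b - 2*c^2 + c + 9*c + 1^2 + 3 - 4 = 8*b^2 - 5*b - 2*c^2 + c*(10 - 15*b)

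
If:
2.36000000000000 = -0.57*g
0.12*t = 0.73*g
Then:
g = -4.14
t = -25.19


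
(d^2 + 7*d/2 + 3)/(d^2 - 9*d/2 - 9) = (d + 2)/(d - 6)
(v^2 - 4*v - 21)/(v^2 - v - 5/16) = 16*(-v^2 + 4*v + 21)/(-16*v^2 + 16*v + 5)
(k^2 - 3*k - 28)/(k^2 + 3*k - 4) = (k - 7)/(k - 1)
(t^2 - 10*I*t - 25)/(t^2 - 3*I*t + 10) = (t - 5*I)/(t + 2*I)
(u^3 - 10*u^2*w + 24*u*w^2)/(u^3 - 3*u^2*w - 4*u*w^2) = (u - 6*w)/(u + w)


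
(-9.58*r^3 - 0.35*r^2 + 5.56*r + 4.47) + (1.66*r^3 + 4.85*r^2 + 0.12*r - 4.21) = -7.92*r^3 + 4.5*r^2 + 5.68*r + 0.26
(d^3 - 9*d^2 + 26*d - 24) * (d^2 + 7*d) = d^5 - 2*d^4 - 37*d^3 + 158*d^2 - 168*d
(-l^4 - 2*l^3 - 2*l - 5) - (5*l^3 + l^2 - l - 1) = -l^4 - 7*l^3 - l^2 - l - 4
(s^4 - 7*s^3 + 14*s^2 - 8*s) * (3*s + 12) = 3*s^5 - 9*s^4 - 42*s^3 + 144*s^2 - 96*s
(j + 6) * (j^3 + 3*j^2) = j^4 + 9*j^3 + 18*j^2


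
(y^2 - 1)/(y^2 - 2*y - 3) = (y - 1)/(y - 3)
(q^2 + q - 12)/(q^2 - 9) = (q + 4)/(q + 3)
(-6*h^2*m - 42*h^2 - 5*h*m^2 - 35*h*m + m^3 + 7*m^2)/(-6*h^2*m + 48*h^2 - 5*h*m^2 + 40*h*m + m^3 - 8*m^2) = (m + 7)/(m - 8)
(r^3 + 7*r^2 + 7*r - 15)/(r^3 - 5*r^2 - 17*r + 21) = (r + 5)/(r - 7)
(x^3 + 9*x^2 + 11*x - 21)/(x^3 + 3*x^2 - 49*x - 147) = (x - 1)/(x - 7)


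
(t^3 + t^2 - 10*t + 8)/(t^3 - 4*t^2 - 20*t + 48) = (t - 1)/(t - 6)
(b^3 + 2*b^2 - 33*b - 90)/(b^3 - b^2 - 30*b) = (b + 3)/b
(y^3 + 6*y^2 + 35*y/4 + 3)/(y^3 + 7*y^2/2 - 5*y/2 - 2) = (y + 3/2)/(y - 1)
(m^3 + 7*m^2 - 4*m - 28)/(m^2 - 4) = m + 7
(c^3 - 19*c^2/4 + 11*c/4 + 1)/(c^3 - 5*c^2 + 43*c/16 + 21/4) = 4*(4*c^2 - 3*c - 1)/(16*c^2 - 16*c - 21)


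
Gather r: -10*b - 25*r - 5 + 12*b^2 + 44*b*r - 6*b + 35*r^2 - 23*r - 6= 12*b^2 - 16*b + 35*r^2 + r*(44*b - 48) - 11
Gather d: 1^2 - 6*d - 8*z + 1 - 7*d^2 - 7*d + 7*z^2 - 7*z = -7*d^2 - 13*d + 7*z^2 - 15*z + 2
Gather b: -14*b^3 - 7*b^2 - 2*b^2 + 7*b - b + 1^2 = -14*b^3 - 9*b^2 + 6*b + 1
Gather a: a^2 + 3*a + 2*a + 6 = a^2 + 5*a + 6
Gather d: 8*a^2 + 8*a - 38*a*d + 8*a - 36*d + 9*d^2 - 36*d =8*a^2 + 16*a + 9*d^2 + d*(-38*a - 72)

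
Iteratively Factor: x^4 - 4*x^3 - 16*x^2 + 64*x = (x + 4)*(x^3 - 8*x^2 + 16*x) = (x - 4)*(x + 4)*(x^2 - 4*x) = x*(x - 4)*(x + 4)*(x - 4)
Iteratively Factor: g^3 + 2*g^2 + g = (g)*(g^2 + 2*g + 1) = g*(g + 1)*(g + 1)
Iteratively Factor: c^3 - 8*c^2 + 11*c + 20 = (c - 4)*(c^2 - 4*c - 5) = (c - 5)*(c - 4)*(c + 1)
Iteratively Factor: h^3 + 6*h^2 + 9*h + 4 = (h + 1)*(h^2 + 5*h + 4) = (h + 1)*(h + 4)*(h + 1)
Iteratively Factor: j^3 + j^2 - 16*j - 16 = (j + 1)*(j^2 - 16) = (j - 4)*(j + 1)*(j + 4)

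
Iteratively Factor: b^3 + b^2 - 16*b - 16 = (b + 1)*(b^2 - 16) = (b + 1)*(b + 4)*(b - 4)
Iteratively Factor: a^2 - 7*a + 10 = (a - 2)*(a - 5)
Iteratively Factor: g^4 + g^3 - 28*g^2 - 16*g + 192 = (g - 3)*(g^3 + 4*g^2 - 16*g - 64) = (g - 3)*(g + 4)*(g^2 - 16) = (g - 4)*(g - 3)*(g + 4)*(g + 4)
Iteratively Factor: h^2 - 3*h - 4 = (h - 4)*(h + 1)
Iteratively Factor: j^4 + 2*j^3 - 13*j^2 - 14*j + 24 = (j + 4)*(j^3 - 2*j^2 - 5*j + 6) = (j + 2)*(j + 4)*(j^2 - 4*j + 3) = (j - 3)*(j + 2)*(j + 4)*(j - 1)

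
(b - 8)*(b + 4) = b^2 - 4*b - 32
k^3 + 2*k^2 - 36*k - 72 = (k - 6)*(k + 2)*(k + 6)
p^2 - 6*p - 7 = (p - 7)*(p + 1)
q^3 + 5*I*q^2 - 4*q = q*(q + I)*(q + 4*I)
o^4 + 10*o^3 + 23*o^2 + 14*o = o*(o + 1)*(o + 2)*(o + 7)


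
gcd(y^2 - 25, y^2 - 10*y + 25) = y - 5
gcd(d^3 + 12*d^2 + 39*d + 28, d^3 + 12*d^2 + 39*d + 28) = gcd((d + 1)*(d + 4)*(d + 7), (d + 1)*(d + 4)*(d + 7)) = d^3 + 12*d^2 + 39*d + 28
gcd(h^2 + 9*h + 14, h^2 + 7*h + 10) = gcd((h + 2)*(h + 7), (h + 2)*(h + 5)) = h + 2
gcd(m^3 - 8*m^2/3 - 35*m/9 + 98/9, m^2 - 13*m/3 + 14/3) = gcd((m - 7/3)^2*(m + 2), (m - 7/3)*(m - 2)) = m - 7/3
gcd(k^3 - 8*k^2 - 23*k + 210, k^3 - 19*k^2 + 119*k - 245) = k - 7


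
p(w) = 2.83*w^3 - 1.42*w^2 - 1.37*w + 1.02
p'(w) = 8.49*w^2 - 2.84*w - 1.37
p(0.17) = 0.76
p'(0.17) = -1.61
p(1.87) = 12.00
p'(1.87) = 23.01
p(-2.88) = -74.42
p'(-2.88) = 77.23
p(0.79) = 0.45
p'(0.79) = 1.69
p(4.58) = 236.84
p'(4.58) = 163.71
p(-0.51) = 0.97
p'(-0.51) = 2.29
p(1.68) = 8.13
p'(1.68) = 17.82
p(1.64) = 7.44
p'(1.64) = 16.81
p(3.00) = 60.54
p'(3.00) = 66.52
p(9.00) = 1936.74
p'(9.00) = 660.76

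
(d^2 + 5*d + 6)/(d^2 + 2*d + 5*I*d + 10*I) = (d + 3)/(d + 5*I)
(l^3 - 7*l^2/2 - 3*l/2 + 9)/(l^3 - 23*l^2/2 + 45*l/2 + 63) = (l^2 - 5*l + 6)/(l^2 - 13*l + 42)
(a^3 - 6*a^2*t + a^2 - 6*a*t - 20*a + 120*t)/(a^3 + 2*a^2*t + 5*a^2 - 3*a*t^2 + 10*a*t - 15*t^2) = (-a^2 + 6*a*t + 4*a - 24*t)/(-a^2 - 2*a*t + 3*t^2)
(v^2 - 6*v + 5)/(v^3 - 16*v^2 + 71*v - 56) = (v - 5)/(v^2 - 15*v + 56)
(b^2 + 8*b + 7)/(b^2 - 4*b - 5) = (b + 7)/(b - 5)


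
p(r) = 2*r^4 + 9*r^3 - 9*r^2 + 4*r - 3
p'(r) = 8*r^3 + 27*r^2 - 18*r + 4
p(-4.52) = -201.26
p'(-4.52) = -101.78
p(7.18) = 8208.36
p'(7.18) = 4227.84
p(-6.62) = 806.20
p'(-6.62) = -1014.52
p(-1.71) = -64.06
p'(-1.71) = 73.73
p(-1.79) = -70.08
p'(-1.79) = 76.85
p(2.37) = 138.84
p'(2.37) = 219.49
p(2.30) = 124.06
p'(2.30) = 202.77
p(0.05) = -2.82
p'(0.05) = 3.17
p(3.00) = 333.00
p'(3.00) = 409.00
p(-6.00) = 297.00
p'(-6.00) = -644.00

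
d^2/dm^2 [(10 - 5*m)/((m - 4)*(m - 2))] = -10/(m^3 - 12*m^2 + 48*m - 64)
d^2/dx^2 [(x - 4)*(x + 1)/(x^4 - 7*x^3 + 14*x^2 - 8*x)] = 2*(3*x^5 - 3*x^4 - 17*x^3 + 33*x^2 - 18*x + 4)/(x^3*(x^6 - 9*x^5 + 33*x^4 - 63*x^3 + 66*x^2 - 36*x + 8))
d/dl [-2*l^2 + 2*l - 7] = 2 - 4*l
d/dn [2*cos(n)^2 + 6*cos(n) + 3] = -2*(2*cos(n) + 3)*sin(n)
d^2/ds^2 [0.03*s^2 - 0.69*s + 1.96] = 0.0600000000000000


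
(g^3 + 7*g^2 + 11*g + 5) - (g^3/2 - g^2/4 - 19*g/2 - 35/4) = g^3/2 + 29*g^2/4 + 41*g/2 + 55/4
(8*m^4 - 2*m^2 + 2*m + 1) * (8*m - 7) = 64*m^5 - 56*m^4 - 16*m^3 + 30*m^2 - 6*m - 7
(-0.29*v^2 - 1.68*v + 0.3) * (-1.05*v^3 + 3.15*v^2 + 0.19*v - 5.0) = 0.3045*v^5 + 0.8505*v^4 - 5.6621*v^3 + 2.0758*v^2 + 8.457*v - 1.5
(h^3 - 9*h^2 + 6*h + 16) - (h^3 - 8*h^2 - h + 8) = -h^2 + 7*h + 8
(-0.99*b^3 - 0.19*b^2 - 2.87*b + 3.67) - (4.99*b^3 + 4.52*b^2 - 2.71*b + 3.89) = -5.98*b^3 - 4.71*b^2 - 0.16*b - 0.22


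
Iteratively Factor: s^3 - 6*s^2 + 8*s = (s - 2)*(s^2 - 4*s) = s*(s - 2)*(s - 4)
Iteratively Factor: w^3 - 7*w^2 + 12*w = (w - 3)*(w^2 - 4*w) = w*(w - 3)*(w - 4)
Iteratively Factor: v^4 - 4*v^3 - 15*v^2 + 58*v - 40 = (v - 2)*(v^3 - 2*v^2 - 19*v + 20) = (v - 2)*(v - 1)*(v^2 - v - 20) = (v - 2)*(v - 1)*(v + 4)*(v - 5)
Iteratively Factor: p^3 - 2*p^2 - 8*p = (p + 2)*(p^2 - 4*p) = (p - 4)*(p + 2)*(p)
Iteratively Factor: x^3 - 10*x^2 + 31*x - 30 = (x - 2)*(x^2 - 8*x + 15) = (x - 3)*(x - 2)*(x - 5)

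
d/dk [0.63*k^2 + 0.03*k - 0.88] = 1.26*k + 0.03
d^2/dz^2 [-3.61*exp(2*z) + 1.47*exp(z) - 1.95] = (1.47 - 14.44*exp(z))*exp(z)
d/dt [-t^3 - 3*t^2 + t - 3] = -3*t^2 - 6*t + 1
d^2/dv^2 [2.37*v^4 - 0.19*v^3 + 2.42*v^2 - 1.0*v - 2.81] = 28.44*v^2 - 1.14*v + 4.84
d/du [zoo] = 0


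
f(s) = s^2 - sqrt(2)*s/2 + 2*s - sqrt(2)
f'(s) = 2*s - sqrt(2)/2 + 2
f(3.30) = 13.74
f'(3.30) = 7.89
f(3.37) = 14.30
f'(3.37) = 8.03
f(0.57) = -0.35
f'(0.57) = 2.43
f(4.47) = 24.35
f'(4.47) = 10.23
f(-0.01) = -1.43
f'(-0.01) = 1.27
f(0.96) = 0.75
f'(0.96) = 3.21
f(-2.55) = 1.79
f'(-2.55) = -3.81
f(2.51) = 8.13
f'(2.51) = 6.31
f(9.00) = 91.22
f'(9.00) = 19.29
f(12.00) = 158.10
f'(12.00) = 25.29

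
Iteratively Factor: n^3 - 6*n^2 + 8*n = (n)*(n^2 - 6*n + 8) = n*(n - 2)*(n - 4)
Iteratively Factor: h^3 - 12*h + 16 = (h - 2)*(h^2 + 2*h - 8) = (h - 2)*(h + 4)*(h - 2)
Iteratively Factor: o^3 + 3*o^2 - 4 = (o + 2)*(o^2 + o - 2) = (o + 2)^2*(o - 1)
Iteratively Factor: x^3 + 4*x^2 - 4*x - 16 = (x + 4)*(x^2 - 4) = (x - 2)*(x + 4)*(x + 2)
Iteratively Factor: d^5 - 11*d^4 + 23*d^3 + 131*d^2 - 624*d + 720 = (d - 3)*(d^4 - 8*d^3 - d^2 + 128*d - 240) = (d - 4)*(d - 3)*(d^3 - 4*d^2 - 17*d + 60) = (d - 5)*(d - 4)*(d - 3)*(d^2 + d - 12) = (d - 5)*(d - 4)*(d - 3)^2*(d + 4)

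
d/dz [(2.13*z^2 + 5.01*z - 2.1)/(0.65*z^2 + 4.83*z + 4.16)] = (7.0314*z^2 + 20.4516*z + 30.9846)/(0.4225*z^4 + 6.279*z^3 + 28.7369*z^2 + 40.1856*z + 17.3056)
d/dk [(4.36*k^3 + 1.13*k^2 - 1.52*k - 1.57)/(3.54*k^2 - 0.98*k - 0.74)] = (15.4344*k^4 - 8.5456*k^3 - 5.4058*k^2 + 9.4432*k - 0.4138)/(12.5316*k^4 - 6.9384*k^3 - 4.2788*k^2 + 1.4504*k + 0.5476)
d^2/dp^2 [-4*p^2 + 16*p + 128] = -8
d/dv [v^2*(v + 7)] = v*(3*v + 14)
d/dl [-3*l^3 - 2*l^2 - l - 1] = -9*l^2 - 4*l - 1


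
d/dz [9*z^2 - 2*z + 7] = 18*z - 2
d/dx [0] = 0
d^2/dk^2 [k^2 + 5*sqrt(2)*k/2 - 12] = 2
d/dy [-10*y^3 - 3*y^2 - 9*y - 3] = -30*y^2 - 6*y - 9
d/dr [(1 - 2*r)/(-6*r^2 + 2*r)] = (-6*r^2 + 6*r - 1)/(2*r^2*(9*r^2 - 6*r + 1))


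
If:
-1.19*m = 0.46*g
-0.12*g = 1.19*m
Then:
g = 0.00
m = 0.00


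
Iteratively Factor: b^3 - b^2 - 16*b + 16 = (b + 4)*(b^2 - 5*b + 4) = (b - 1)*(b + 4)*(b - 4)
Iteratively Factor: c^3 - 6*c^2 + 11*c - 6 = (c - 3)*(c^2 - 3*c + 2) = (c - 3)*(c - 1)*(c - 2)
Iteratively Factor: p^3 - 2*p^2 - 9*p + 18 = (p - 3)*(p^2 + p - 6) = (p - 3)*(p + 3)*(p - 2)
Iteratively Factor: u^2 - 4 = (u - 2)*(u + 2)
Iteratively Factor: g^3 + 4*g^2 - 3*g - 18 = (g + 3)*(g^2 + g - 6) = (g + 3)^2*(g - 2)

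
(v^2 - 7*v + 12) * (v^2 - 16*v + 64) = v^4 - 23*v^3 + 188*v^2 - 640*v + 768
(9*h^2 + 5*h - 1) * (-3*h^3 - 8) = -27*h^5 - 15*h^4 + 3*h^3 - 72*h^2 - 40*h + 8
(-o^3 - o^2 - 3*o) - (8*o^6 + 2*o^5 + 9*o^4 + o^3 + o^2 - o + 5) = -8*o^6 - 2*o^5 - 9*o^4 - 2*o^3 - 2*o^2 - 2*o - 5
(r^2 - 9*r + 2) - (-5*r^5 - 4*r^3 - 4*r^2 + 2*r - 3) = 5*r^5 + 4*r^3 + 5*r^2 - 11*r + 5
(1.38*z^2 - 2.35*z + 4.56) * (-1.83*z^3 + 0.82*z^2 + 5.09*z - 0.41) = -2.5254*z^5 + 5.4321*z^4 - 3.2476*z^3 - 8.7881*z^2 + 24.1739*z - 1.8696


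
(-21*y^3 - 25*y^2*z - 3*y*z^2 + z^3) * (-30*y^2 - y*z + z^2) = 630*y^5 + 771*y^4*z + 94*y^3*z^2 - 52*y^2*z^3 - 4*y*z^4 + z^5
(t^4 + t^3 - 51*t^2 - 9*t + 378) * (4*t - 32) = 4*t^5 - 28*t^4 - 236*t^3 + 1596*t^2 + 1800*t - 12096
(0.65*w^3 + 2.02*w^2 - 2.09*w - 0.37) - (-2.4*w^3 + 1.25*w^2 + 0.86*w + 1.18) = 3.05*w^3 + 0.77*w^2 - 2.95*w - 1.55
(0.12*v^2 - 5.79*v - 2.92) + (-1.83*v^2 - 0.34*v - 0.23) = -1.71*v^2 - 6.13*v - 3.15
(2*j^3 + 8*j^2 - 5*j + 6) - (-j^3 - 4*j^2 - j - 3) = 3*j^3 + 12*j^2 - 4*j + 9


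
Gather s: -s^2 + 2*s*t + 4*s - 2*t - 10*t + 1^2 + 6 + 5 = -s^2 + s*(2*t + 4) - 12*t + 12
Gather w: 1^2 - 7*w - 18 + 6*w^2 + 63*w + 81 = 6*w^2 + 56*w + 64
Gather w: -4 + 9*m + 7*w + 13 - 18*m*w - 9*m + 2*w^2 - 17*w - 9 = 2*w^2 + w*(-18*m - 10)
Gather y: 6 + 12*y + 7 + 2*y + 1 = 14*y + 14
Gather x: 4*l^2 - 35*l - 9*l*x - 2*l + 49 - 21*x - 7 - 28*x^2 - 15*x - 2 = 4*l^2 - 37*l - 28*x^2 + x*(-9*l - 36) + 40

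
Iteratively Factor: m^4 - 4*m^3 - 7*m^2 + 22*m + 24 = (m + 1)*(m^3 - 5*m^2 - 2*m + 24) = (m + 1)*(m + 2)*(m^2 - 7*m + 12) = (m - 3)*(m + 1)*(m + 2)*(m - 4)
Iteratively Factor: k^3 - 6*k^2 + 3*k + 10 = (k + 1)*(k^2 - 7*k + 10) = (k - 5)*(k + 1)*(k - 2)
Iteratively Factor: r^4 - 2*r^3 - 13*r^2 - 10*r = (r + 2)*(r^3 - 4*r^2 - 5*r) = (r - 5)*(r + 2)*(r^2 + r) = (r - 5)*(r + 1)*(r + 2)*(r)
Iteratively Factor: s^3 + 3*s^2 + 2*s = (s + 1)*(s^2 + 2*s) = (s + 1)*(s + 2)*(s)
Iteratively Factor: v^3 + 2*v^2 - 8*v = (v)*(v^2 + 2*v - 8) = v*(v - 2)*(v + 4)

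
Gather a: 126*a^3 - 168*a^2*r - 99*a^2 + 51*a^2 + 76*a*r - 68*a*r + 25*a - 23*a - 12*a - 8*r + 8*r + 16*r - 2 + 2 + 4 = 126*a^3 + a^2*(-168*r - 48) + a*(8*r - 10) + 16*r + 4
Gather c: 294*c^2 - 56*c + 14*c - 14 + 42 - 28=294*c^2 - 42*c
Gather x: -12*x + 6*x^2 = 6*x^2 - 12*x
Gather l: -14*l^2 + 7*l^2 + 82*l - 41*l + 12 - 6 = -7*l^2 + 41*l + 6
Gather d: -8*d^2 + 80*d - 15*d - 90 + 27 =-8*d^2 + 65*d - 63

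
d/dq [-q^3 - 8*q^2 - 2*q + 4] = -3*q^2 - 16*q - 2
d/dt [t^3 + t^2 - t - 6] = 3*t^2 + 2*t - 1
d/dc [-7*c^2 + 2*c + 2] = 2 - 14*c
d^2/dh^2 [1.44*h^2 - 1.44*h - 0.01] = 2.88000000000000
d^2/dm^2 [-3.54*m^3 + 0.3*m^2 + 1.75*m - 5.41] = 0.6 - 21.24*m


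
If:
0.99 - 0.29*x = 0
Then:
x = 3.41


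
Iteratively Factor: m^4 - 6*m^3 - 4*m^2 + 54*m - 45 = (m - 3)*(m^3 - 3*m^2 - 13*m + 15) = (m - 5)*(m - 3)*(m^2 + 2*m - 3) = (m - 5)*(m - 3)*(m - 1)*(m + 3)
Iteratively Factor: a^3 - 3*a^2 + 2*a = (a - 2)*(a^2 - a) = (a - 2)*(a - 1)*(a)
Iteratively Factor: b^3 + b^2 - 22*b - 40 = (b - 5)*(b^2 + 6*b + 8) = (b - 5)*(b + 2)*(b + 4)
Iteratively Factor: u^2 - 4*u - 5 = (u - 5)*(u + 1)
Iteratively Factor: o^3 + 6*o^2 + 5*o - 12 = (o + 4)*(o^2 + 2*o - 3) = (o + 3)*(o + 4)*(o - 1)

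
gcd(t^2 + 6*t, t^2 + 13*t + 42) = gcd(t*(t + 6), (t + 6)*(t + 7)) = t + 6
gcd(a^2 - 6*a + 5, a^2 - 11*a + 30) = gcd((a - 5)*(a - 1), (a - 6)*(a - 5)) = a - 5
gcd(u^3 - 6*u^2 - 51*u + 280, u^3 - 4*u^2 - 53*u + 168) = u^2 - u - 56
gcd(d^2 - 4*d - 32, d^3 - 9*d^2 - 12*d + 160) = d^2 - 4*d - 32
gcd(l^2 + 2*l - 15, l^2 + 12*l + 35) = l + 5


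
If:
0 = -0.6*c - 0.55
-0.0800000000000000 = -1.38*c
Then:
No Solution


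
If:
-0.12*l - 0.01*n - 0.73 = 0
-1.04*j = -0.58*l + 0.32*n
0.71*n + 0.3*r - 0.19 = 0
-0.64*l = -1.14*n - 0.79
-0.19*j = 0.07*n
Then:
No Solution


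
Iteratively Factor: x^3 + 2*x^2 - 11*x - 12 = (x - 3)*(x^2 + 5*x + 4) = (x - 3)*(x + 1)*(x + 4)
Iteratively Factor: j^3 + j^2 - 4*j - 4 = (j - 2)*(j^2 + 3*j + 2) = (j - 2)*(j + 1)*(j + 2)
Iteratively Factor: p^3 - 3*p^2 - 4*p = (p)*(p^2 - 3*p - 4) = p*(p - 4)*(p + 1)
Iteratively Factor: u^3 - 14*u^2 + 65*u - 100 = (u - 5)*(u^2 - 9*u + 20) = (u - 5)^2*(u - 4)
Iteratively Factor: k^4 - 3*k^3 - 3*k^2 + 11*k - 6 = (k - 3)*(k^3 - 3*k + 2) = (k - 3)*(k - 1)*(k^2 + k - 2) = (k - 3)*(k - 1)*(k + 2)*(k - 1)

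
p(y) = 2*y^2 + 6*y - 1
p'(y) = 4*y + 6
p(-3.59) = 3.24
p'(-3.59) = -8.36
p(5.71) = 98.47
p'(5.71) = 28.84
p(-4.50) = 12.50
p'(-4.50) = -12.00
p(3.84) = 51.53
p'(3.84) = 21.36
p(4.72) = 71.88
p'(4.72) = 24.88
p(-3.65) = 3.74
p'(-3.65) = -8.60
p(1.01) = 7.10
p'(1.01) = 10.04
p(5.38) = 89.17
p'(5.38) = 27.52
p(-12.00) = 215.00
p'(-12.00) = -42.00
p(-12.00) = 215.00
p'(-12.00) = -42.00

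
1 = 1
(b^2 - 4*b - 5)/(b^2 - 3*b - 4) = (b - 5)/(b - 4)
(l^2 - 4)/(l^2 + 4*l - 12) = (l + 2)/(l + 6)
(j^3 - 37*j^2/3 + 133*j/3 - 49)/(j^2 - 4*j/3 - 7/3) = (j^2 - 10*j + 21)/(j + 1)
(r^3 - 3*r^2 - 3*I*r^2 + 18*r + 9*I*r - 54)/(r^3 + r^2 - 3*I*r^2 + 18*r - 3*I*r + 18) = (r - 3)/(r + 1)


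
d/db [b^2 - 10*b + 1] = 2*b - 10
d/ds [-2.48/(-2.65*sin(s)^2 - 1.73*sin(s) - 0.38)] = -(13.144*sin(s) + 4.2904)*cos(s)/(2.65*sin(s)^2 + 1.73*sin(s) + 0.38)^2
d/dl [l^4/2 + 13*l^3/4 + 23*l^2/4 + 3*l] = 2*l^3 + 39*l^2/4 + 23*l/2 + 3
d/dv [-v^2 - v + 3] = -2*v - 1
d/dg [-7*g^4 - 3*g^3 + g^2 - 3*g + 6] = -28*g^3 - 9*g^2 + 2*g - 3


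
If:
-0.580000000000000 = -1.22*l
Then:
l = 0.48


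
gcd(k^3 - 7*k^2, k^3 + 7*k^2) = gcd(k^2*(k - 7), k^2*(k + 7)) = k^2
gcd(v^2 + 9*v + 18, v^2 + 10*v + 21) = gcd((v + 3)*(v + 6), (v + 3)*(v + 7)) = v + 3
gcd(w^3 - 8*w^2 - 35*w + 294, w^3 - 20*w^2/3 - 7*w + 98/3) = w - 7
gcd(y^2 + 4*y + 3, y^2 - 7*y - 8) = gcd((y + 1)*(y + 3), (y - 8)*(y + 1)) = y + 1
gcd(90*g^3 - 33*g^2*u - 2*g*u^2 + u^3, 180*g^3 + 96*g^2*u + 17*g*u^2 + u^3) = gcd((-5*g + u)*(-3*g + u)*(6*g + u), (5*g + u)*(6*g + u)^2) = 6*g + u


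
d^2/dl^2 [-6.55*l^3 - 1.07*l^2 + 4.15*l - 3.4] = -39.3*l - 2.14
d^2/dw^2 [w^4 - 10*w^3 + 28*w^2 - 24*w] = 12*w^2 - 60*w + 56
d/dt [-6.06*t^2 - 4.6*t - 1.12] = -12.12*t - 4.6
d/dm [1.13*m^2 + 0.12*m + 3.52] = 2.26*m + 0.12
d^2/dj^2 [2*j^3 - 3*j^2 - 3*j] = 12*j - 6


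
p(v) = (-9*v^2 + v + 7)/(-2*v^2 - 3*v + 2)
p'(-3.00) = 6.29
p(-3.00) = 11.00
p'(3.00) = 0.42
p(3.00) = 2.84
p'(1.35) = 2.01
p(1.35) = 1.41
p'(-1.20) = 10.05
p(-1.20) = -2.63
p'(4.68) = 0.20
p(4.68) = 3.32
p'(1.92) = 0.92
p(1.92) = 2.18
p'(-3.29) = 3.80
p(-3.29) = 9.58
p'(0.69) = 29.94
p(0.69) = -3.33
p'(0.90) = 7.30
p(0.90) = -0.26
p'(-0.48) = 3.78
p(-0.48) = 1.49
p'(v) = (1 - 18*v)/(-2*v^2 - 3*v + 2) + (4*v + 3)*(-9*v^2 + v + 7)/(-2*v^2 - 3*v + 2)^2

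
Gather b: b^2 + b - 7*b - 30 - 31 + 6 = b^2 - 6*b - 55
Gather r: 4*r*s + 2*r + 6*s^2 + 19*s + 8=r*(4*s + 2) + 6*s^2 + 19*s + 8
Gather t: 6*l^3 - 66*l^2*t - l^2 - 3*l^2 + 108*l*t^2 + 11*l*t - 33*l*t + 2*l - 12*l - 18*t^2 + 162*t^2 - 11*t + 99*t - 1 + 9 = 6*l^3 - 4*l^2 - 10*l + t^2*(108*l + 144) + t*(-66*l^2 - 22*l + 88) + 8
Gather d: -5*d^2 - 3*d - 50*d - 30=-5*d^2 - 53*d - 30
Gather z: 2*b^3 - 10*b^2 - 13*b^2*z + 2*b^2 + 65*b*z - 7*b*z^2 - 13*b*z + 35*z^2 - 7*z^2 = 2*b^3 - 8*b^2 + z^2*(28 - 7*b) + z*(-13*b^2 + 52*b)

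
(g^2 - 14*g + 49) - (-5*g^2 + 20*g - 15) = 6*g^2 - 34*g + 64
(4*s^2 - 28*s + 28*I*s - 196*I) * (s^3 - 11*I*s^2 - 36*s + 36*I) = 4*s^5 - 28*s^4 - 16*I*s^4 + 164*s^3 + 112*I*s^3 - 1148*s^2 - 864*I*s^2 - 1008*s + 6048*I*s + 7056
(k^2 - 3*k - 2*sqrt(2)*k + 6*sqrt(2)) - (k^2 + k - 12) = -4*k - 2*sqrt(2)*k + 6*sqrt(2) + 12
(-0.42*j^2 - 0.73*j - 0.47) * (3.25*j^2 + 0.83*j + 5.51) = -1.365*j^4 - 2.7211*j^3 - 4.4476*j^2 - 4.4124*j - 2.5897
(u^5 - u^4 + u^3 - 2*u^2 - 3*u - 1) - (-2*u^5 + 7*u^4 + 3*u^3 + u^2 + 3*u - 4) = 3*u^5 - 8*u^4 - 2*u^3 - 3*u^2 - 6*u + 3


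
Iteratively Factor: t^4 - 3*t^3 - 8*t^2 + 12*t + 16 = (t + 1)*(t^3 - 4*t^2 - 4*t + 16) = (t - 4)*(t + 1)*(t^2 - 4) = (t - 4)*(t - 2)*(t + 1)*(t + 2)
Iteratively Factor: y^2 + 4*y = (y + 4)*(y)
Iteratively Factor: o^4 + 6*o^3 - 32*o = (o - 2)*(o^3 + 8*o^2 + 16*o) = (o - 2)*(o + 4)*(o^2 + 4*o) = o*(o - 2)*(o + 4)*(o + 4)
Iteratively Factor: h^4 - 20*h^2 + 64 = (h + 4)*(h^3 - 4*h^2 - 4*h + 16) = (h - 4)*(h + 4)*(h^2 - 4) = (h - 4)*(h - 2)*(h + 4)*(h + 2)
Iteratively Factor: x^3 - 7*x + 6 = (x - 1)*(x^2 + x - 6) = (x - 1)*(x + 3)*(x - 2)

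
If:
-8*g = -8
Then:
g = 1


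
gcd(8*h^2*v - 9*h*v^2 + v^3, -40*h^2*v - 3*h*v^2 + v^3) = -8*h*v + v^2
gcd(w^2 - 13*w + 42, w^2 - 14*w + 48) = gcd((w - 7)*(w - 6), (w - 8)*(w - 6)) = w - 6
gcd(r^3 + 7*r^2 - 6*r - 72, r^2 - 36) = r + 6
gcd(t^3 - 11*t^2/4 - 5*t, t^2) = t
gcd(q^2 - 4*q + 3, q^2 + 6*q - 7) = q - 1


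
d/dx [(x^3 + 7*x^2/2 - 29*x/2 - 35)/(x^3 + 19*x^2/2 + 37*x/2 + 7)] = 6*(4*x^2 + 28*x + 91)/(4*x^4 + 60*x^3 + 253*x^2 + 210*x + 49)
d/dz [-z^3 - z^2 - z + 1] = -3*z^2 - 2*z - 1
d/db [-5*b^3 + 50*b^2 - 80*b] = -15*b^2 + 100*b - 80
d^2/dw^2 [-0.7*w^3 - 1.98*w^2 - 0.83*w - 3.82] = -4.2*w - 3.96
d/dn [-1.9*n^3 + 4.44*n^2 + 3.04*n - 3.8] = -5.7*n^2 + 8.88*n + 3.04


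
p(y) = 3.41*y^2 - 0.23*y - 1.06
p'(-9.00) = -61.61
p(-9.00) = 277.22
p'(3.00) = 20.23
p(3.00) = 28.94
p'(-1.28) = -8.96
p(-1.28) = 4.82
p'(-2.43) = -16.80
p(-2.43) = 19.63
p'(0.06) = 0.18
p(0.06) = -1.06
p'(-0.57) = -4.12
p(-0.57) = 0.18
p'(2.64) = 17.77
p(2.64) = 22.10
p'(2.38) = 16.00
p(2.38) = 17.71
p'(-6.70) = -45.92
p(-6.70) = 153.56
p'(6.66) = 45.19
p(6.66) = 148.66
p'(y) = 6.82*y - 0.23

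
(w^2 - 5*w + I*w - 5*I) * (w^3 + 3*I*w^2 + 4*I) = w^5 - 5*w^4 + 4*I*w^4 - 3*w^3 - 20*I*w^3 + 15*w^2 + 4*I*w^2 - 4*w - 20*I*w + 20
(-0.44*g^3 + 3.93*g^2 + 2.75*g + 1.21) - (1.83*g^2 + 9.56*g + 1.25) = -0.44*g^3 + 2.1*g^2 - 6.81*g - 0.04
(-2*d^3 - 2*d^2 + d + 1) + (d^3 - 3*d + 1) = -d^3 - 2*d^2 - 2*d + 2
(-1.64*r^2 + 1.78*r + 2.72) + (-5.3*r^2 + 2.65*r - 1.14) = -6.94*r^2 + 4.43*r + 1.58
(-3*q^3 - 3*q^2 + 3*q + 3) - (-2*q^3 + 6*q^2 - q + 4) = -q^3 - 9*q^2 + 4*q - 1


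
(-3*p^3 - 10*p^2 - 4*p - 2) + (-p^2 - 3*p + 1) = -3*p^3 - 11*p^2 - 7*p - 1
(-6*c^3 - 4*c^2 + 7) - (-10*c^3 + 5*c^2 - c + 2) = 4*c^3 - 9*c^2 + c + 5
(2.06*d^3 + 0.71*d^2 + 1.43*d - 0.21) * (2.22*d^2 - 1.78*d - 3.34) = 4.5732*d^5 - 2.0906*d^4 - 4.9696*d^3 - 5.383*d^2 - 4.4024*d + 0.7014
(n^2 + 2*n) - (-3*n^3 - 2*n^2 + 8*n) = 3*n^3 + 3*n^2 - 6*n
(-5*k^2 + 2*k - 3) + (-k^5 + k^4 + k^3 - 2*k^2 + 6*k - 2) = -k^5 + k^4 + k^3 - 7*k^2 + 8*k - 5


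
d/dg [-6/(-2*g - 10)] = -3/(g + 5)^2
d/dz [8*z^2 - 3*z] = 16*z - 3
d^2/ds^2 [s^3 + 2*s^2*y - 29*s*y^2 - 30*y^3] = 6*s + 4*y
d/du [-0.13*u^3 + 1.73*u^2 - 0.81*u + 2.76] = -0.39*u^2 + 3.46*u - 0.81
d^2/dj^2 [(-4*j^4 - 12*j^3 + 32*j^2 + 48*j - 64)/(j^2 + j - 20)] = 8*(-j^6 - 3*j^5 + 57*j^4 + 101*j^3 - 1788*j^2 - 2928*j + 3104)/(j^6 + 3*j^5 - 57*j^4 - 119*j^3 + 1140*j^2 + 1200*j - 8000)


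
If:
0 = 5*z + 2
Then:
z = -2/5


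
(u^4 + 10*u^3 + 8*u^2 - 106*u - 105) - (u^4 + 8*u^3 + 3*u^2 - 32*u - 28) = 2*u^3 + 5*u^2 - 74*u - 77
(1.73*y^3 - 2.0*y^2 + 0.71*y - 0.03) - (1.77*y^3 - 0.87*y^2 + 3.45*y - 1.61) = -0.04*y^3 - 1.13*y^2 - 2.74*y + 1.58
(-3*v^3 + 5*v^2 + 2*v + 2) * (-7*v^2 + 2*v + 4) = 21*v^5 - 41*v^4 - 16*v^3 + 10*v^2 + 12*v + 8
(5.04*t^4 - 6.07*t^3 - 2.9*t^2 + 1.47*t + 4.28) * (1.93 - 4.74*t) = -23.8896*t^5 + 38.499*t^4 + 2.0309*t^3 - 12.5648*t^2 - 17.4501*t + 8.2604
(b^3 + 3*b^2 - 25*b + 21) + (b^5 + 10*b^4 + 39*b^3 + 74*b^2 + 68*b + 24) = b^5 + 10*b^4 + 40*b^3 + 77*b^2 + 43*b + 45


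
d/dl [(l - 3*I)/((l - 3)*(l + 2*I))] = ((-l + 3*I)*(l - 3) + (-l + 3*I)*(l + 2*I) + (l - 3)*(l + 2*I))/((l - 3)^2*(l + 2*I)^2)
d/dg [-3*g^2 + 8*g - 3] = 8 - 6*g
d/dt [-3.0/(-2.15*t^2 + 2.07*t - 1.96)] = (6.21 - 12.9*t)/(2.15*t^2 - 2.07*t + 1.96)^2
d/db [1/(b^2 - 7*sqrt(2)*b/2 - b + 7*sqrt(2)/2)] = 2*(-4*b + 2 + 7*sqrt(2))/(2*b^2 - 7*sqrt(2)*b - 2*b + 7*sqrt(2))^2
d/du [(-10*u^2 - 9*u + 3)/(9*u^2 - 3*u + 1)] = 37*u*(3*u - 2)/(81*u^4 - 54*u^3 + 27*u^2 - 6*u + 1)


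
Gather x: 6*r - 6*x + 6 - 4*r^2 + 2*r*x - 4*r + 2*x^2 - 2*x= -4*r^2 + 2*r + 2*x^2 + x*(2*r - 8) + 6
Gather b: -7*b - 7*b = -14*b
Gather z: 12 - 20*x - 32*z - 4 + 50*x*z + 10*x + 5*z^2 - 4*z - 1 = -10*x + 5*z^2 + z*(50*x - 36) + 7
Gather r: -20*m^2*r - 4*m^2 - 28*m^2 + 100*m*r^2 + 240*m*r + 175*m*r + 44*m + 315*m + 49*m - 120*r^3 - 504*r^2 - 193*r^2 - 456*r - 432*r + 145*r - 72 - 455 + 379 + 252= -32*m^2 + 408*m - 120*r^3 + r^2*(100*m - 697) + r*(-20*m^2 + 415*m - 743) + 104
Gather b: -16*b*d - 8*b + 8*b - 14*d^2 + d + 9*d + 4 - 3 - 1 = -16*b*d - 14*d^2 + 10*d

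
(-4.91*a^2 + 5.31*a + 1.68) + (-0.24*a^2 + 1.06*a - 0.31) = -5.15*a^2 + 6.37*a + 1.37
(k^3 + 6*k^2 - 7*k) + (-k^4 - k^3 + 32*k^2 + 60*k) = -k^4 + 38*k^2 + 53*k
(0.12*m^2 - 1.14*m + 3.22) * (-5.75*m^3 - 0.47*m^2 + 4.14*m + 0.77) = -0.69*m^5 + 6.4986*m^4 - 17.4824*m^3 - 6.1406*m^2 + 12.453*m + 2.4794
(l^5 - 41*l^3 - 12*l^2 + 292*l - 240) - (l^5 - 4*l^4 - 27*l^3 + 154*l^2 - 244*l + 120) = 4*l^4 - 14*l^3 - 166*l^2 + 536*l - 360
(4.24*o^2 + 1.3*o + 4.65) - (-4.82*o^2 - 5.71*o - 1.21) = 9.06*o^2 + 7.01*o + 5.86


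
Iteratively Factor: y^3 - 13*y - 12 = (y + 1)*(y^2 - y - 12) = (y - 4)*(y + 1)*(y + 3)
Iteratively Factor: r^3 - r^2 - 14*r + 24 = (r + 4)*(r^2 - 5*r + 6) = (r - 2)*(r + 4)*(r - 3)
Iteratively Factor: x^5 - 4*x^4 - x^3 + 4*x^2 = (x - 4)*(x^4 - x^2) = x*(x - 4)*(x^3 - x) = x*(x - 4)*(x - 1)*(x^2 + x) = x*(x - 4)*(x - 1)*(x + 1)*(x)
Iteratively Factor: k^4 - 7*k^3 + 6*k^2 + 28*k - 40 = (k - 5)*(k^3 - 2*k^2 - 4*k + 8) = (k - 5)*(k - 2)*(k^2 - 4) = (k - 5)*(k - 2)*(k + 2)*(k - 2)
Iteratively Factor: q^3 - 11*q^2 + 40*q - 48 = (q - 3)*(q^2 - 8*q + 16) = (q - 4)*(q - 3)*(q - 4)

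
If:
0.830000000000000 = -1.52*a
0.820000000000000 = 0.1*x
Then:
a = -0.55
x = 8.20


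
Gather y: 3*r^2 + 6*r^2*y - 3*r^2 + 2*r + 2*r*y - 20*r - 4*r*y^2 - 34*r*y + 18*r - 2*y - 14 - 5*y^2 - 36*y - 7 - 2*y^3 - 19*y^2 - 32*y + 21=-2*y^3 + y^2*(-4*r - 24) + y*(6*r^2 - 32*r - 70)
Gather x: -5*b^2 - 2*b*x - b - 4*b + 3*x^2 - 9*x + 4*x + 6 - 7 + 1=-5*b^2 - 5*b + 3*x^2 + x*(-2*b - 5)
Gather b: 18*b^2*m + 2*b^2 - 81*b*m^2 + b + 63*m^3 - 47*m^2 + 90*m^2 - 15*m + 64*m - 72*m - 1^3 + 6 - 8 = b^2*(18*m + 2) + b*(1 - 81*m^2) + 63*m^3 + 43*m^2 - 23*m - 3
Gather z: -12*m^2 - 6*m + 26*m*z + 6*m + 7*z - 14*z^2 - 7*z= -12*m^2 + 26*m*z - 14*z^2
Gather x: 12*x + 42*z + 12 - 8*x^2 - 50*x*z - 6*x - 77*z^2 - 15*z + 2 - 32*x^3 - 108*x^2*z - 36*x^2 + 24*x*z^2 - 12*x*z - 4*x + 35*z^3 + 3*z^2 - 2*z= -32*x^3 + x^2*(-108*z - 44) + x*(24*z^2 - 62*z + 2) + 35*z^3 - 74*z^2 + 25*z + 14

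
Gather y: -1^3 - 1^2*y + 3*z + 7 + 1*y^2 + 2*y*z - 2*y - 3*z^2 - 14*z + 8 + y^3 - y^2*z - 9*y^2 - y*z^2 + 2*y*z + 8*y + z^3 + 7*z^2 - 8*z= y^3 + y^2*(-z - 8) + y*(-z^2 + 4*z + 5) + z^3 + 4*z^2 - 19*z + 14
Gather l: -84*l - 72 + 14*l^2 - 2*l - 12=14*l^2 - 86*l - 84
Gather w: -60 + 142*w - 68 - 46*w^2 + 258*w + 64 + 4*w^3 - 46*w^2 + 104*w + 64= 4*w^3 - 92*w^2 + 504*w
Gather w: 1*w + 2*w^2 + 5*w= 2*w^2 + 6*w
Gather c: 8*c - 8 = 8*c - 8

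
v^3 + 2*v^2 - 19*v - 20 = (v - 4)*(v + 1)*(v + 5)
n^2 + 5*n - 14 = (n - 2)*(n + 7)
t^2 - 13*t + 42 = (t - 7)*(t - 6)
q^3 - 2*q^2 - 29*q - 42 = (q - 7)*(q + 2)*(q + 3)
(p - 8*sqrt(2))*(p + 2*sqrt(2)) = p^2 - 6*sqrt(2)*p - 32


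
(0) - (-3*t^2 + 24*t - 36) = 3*t^2 - 24*t + 36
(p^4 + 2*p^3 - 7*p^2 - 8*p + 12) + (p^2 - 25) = p^4 + 2*p^3 - 6*p^2 - 8*p - 13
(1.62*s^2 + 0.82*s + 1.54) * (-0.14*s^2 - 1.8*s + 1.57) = -0.2268*s^4 - 3.0308*s^3 + 0.8518*s^2 - 1.4846*s + 2.4178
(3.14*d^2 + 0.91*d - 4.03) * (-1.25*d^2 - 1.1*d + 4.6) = -3.925*d^4 - 4.5915*d^3 + 18.4805*d^2 + 8.619*d - 18.538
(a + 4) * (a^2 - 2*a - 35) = a^3 + 2*a^2 - 43*a - 140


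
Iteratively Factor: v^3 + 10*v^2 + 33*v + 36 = (v + 3)*(v^2 + 7*v + 12) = (v + 3)*(v + 4)*(v + 3)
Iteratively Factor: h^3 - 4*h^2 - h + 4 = (h - 1)*(h^2 - 3*h - 4) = (h - 1)*(h + 1)*(h - 4)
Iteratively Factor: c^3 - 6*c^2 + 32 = (c - 4)*(c^2 - 2*c - 8) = (c - 4)^2*(c + 2)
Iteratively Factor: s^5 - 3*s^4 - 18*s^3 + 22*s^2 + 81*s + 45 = (s - 3)*(s^4 - 18*s^2 - 32*s - 15) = (s - 3)*(s + 1)*(s^3 - s^2 - 17*s - 15) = (s - 5)*(s - 3)*(s + 1)*(s^2 + 4*s + 3) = (s - 5)*(s - 3)*(s + 1)*(s + 3)*(s + 1)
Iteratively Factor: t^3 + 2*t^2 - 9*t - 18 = (t - 3)*(t^2 + 5*t + 6) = (t - 3)*(t + 2)*(t + 3)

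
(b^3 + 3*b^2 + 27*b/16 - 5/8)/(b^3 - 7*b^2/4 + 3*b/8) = (4*b^2 + 13*b + 10)/(2*b*(2*b - 3))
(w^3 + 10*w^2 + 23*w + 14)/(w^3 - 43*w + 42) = (w^2 + 3*w + 2)/(w^2 - 7*w + 6)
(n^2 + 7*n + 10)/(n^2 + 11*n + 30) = (n + 2)/(n + 6)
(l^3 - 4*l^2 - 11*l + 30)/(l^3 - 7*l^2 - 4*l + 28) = (l^2 - 2*l - 15)/(l^2 - 5*l - 14)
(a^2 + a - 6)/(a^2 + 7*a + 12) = (a - 2)/(a + 4)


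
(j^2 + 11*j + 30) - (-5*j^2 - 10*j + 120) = 6*j^2 + 21*j - 90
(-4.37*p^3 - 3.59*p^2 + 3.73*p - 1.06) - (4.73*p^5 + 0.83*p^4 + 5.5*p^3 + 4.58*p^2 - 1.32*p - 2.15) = -4.73*p^5 - 0.83*p^4 - 9.87*p^3 - 8.17*p^2 + 5.05*p + 1.09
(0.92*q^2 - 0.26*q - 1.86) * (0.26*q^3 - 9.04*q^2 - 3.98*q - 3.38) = 0.2392*q^5 - 8.3844*q^4 - 1.7948*q^3 + 14.7396*q^2 + 8.2816*q + 6.2868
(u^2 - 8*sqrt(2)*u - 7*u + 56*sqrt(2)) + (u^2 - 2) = 2*u^2 - 8*sqrt(2)*u - 7*u - 2 + 56*sqrt(2)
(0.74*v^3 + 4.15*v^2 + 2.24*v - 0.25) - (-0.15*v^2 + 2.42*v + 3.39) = 0.74*v^3 + 4.3*v^2 - 0.18*v - 3.64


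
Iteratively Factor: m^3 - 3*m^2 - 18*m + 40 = (m + 4)*(m^2 - 7*m + 10) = (m - 2)*(m + 4)*(m - 5)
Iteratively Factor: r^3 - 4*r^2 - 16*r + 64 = (r + 4)*(r^2 - 8*r + 16) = (r - 4)*(r + 4)*(r - 4)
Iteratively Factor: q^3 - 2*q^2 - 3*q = (q + 1)*(q^2 - 3*q) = (q - 3)*(q + 1)*(q)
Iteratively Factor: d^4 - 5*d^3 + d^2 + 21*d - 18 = (d + 2)*(d^3 - 7*d^2 + 15*d - 9) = (d - 3)*(d + 2)*(d^2 - 4*d + 3) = (d - 3)*(d - 1)*(d + 2)*(d - 3)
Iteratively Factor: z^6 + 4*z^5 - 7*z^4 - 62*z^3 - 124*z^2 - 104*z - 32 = (z + 2)*(z^5 + 2*z^4 - 11*z^3 - 40*z^2 - 44*z - 16) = (z + 2)^2*(z^4 - 11*z^2 - 18*z - 8) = (z + 1)*(z + 2)^2*(z^3 - z^2 - 10*z - 8) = (z + 1)*(z + 2)^3*(z^2 - 3*z - 4) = (z - 4)*(z + 1)*(z + 2)^3*(z + 1)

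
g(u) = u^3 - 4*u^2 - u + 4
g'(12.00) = 335.00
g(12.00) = 1144.00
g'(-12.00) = 527.00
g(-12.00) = -2288.00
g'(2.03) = -4.88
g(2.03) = -6.15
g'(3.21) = 4.23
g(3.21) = -7.35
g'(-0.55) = 4.31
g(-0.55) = 3.17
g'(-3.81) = 73.03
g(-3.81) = -105.56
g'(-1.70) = 21.27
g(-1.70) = -10.77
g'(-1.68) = 20.91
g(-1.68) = -10.35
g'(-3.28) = 57.52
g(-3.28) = -71.04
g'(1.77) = -5.76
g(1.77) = -4.76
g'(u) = 3*u^2 - 8*u - 1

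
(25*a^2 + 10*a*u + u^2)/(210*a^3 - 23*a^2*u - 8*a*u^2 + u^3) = (5*a + u)/(42*a^2 - 13*a*u + u^2)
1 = 1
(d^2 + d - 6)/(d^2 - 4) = (d + 3)/(d + 2)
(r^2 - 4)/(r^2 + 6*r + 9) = (r^2 - 4)/(r^2 + 6*r + 9)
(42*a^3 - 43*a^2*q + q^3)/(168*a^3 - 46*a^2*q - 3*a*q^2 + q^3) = (-a + q)/(-4*a + q)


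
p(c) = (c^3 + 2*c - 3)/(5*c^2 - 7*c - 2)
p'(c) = (7 - 10*c)*(c^3 + 2*c - 3)/(5*c^2 - 7*c - 2)^2 + (3*c^2 + 2)/(5*c^2 - 7*c - 2) = (5*c^4 - 14*c^3 - 16*c^2 + 30*c - 25)/(25*c^4 - 70*c^3 + 29*c^2 + 28*c + 4)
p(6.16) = 1.68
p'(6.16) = 0.17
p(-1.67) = -0.47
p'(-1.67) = -0.03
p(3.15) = 1.35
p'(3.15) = -0.05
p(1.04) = -0.05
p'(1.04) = -1.40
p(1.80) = 4.02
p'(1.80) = -20.31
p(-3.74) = -0.67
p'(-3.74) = 0.15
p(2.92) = 1.37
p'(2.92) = -0.14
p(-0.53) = -1.35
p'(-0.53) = -4.42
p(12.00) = 2.76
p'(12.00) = 0.19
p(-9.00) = -1.61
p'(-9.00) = 0.19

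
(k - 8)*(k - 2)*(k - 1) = k^3 - 11*k^2 + 26*k - 16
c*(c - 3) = c^2 - 3*c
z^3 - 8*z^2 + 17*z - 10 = (z - 5)*(z - 2)*(z - 1)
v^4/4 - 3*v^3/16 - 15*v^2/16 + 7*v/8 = v*(v/4 + 1/2)*(v - 7/4)*(v - 1)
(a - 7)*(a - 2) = a^2 - 9*a + 14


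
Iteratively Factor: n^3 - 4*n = (n)*(n^2 - 4) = n*(n - 2)*(n + 2)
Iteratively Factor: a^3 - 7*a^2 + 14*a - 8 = (a - 4)*(a^2 - 3*a + 2) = (a - 4)*(a - 2)*(a - 1)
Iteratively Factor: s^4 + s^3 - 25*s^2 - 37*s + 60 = (s + 4)*(s^3 - 3*s^2 - 13*s + 15) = (s - 1)*(s + 4)*(s^2 - 2*s - 15) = (s - 1)*(s + 3)*(s + 4)*(s - 5)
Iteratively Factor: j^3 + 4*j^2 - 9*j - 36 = (j + 4)*(j^2 - 9) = (j - 3)*(j + 4)*(j + 3)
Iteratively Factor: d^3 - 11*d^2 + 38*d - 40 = (d - 5)*(d^2 - 6*d + 8) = (d - 5)*(d - 4)*(d - 2)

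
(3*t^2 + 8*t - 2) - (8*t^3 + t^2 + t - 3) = -8*t^3 + 2*t^2 + 7*t + 1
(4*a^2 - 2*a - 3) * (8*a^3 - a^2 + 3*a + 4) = 32*a^5 - 20*a^4 - 10*a^3 + 13*a^2 - 17*a - 12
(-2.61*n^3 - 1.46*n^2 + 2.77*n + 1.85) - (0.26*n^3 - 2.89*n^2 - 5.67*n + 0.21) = -2.87*n^3 + 1.43*n^2 + 8.44*n + 1.64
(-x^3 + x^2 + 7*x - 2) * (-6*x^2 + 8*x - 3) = 6*x^5 - 14*x^4 - 31*x^3 + 65*x^2 - 37*x + 6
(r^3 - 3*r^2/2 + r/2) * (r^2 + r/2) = r^5 - r^4 - r^3/4 + r^2/4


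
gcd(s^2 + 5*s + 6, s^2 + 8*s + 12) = s + 2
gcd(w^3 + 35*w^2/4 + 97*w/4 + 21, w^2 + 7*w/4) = w + 7/4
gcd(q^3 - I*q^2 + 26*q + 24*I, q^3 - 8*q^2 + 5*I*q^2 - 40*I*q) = 1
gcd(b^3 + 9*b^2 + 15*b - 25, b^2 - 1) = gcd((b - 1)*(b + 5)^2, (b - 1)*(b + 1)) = b - 1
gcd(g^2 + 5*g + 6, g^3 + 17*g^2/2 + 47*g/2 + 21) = g^2 + 5*g + 6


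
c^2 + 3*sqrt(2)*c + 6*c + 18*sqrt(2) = (c + 6)*(c + 3*sqrt(2))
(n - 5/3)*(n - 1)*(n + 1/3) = n^3 - 7*n^2/3 + 7*n/9 + 5/9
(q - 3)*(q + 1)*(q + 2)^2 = q^4 + 2*q^3 - 7*q^2 - 20*q - 12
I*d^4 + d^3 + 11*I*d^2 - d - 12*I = (d + 1)*(d - 4*I)*(d + 3*I)*(I*d - I)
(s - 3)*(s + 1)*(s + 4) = s^3 + 2*s^2 - 11*s - 12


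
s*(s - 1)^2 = s^3 - 2*s^2 + s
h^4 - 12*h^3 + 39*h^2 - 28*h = h*(h - 7)*(h - 4)*(h - 1)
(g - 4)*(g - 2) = g^2 - 6*g + 8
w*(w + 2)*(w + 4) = w^3 + 6*w^2 + 8*w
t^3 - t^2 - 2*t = t*(t - 2)*(t + 1)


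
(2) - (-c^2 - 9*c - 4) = c^2 + 9*c + 6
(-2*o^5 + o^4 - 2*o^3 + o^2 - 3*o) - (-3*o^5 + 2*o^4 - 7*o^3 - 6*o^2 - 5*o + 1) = o^5 - o^4 + 5*o^3 + 7*o^2 + 2*o - 1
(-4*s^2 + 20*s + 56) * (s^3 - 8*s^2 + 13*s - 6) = -4*s^5 + 52*s^4 - 156*s^3 - 164*s^2 + 608*s - 336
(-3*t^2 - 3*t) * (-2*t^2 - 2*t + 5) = 6*t^4 + 12*t^3 - 9*t^2 - 15*t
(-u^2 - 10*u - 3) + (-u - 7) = -u^2 - 11*u - 10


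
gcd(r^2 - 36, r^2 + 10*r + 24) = r + 6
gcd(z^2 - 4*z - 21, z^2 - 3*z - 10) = 1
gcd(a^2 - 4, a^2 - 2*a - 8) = a + 2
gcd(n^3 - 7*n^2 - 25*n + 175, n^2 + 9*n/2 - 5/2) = n + 5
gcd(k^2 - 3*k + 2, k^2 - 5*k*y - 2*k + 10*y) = k - 2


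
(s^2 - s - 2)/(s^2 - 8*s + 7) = (s^2 - s - 2)/(s^2 - 8*s + 7)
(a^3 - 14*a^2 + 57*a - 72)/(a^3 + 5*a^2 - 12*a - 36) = (a^2 - 11*a + 24)/(a^2 + 8*a + 12)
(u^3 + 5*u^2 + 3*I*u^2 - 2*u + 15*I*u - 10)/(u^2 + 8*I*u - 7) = (u^2 + u*(5 + 2*I) + 10*I)/(u + 7*I)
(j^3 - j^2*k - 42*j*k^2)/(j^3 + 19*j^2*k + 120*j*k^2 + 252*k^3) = j*(j - 7*k)/(j^2 + 13*j*k + 42*k^2)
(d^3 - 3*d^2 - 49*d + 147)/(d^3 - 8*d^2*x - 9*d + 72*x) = (49 - d^2)/(-d^2 + 8*d*x - 3*d + 24*x)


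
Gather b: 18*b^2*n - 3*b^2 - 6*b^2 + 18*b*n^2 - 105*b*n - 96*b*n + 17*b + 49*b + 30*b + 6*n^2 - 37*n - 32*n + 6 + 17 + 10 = b^2*(18*n - 9) + b*(18*n^2 - 201*n + 96) + 6*n^2 - 69*n + 33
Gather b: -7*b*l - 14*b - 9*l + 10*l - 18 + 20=b*(-7*l - 14) + l + 2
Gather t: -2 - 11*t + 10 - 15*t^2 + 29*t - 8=-15*t^2 + 18*t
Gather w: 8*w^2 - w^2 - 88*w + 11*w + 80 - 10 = 7*w^2 - 77*w + 70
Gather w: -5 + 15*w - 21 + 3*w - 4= 18*w - 30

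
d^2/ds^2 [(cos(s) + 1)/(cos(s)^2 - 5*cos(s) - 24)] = (9*sin(s)^4*cos(s) + 9*sin(s)^4 - 13*sin(s)^2 + 1747*cos(s)/4 + 135*cos(3*s)/4 - cos(5*s)/2 + 146)/(sin(s)^2 + 5*cos(s) + 23)^3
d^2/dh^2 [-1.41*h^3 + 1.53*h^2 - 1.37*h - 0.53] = 3.06 - 8.46*h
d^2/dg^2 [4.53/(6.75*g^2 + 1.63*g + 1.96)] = (-412.79625*g^2 - 99.68265*g + 4.53*(13.5*g + 1.63)*(27.0*g + 3.26) - 119.8638)/(6.75*g^2 + 1.63*g + 1.96)^3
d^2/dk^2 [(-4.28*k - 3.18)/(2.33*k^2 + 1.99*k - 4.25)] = (-(4.28*k + 3.18)*(4.66*k + 1.99)*(9.32*k + 3.98) + (59.8344*k + 31.8532)*(2.33*k^2 + 1.99*k - 4.25))/(2.33*k^2 + 1.99*k - 4.25)^3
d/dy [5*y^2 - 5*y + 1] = 10*y - 5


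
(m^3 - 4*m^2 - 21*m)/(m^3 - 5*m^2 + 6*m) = (m^2 - 4*m - 21)/(m^2 - 5*m + 6)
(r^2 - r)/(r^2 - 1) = r/(r + 1)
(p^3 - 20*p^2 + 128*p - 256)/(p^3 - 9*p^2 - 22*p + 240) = (p^2 - 12*p + 32)/(p^2 - p - 30)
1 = 1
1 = 1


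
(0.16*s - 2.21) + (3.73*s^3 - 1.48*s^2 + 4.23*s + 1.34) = 3.73*s^3 - 1.48*s^2 + 4.39*s - 0.87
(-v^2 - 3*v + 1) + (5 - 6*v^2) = -7*v^2 - 3*v + 6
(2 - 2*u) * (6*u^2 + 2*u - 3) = -12*u^3 + 8*u^2 + 10*u - 6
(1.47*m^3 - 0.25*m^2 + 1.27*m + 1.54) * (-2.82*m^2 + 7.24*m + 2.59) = -4.1454*m^5 + 11.3478*m^4 - 1.5841*m^3 + 4.2045*m^2 + 14.4389*m + 3.9886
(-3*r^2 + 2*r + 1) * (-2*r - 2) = 6*r^3 + 2*r^2 - 6*r - 2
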